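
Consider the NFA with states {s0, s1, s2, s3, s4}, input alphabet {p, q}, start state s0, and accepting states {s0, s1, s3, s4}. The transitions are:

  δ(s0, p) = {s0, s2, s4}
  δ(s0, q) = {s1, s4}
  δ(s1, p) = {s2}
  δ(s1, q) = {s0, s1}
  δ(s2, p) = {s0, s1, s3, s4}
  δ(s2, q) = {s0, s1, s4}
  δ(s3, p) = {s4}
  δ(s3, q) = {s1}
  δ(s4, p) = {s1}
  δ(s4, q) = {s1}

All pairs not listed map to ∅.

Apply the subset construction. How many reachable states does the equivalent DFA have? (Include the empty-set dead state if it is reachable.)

8

Start state of the DFA: {s0}.
{s0} --p--> {s0, s2, s4}  [new]
{s0} --q--> {s1, s4}  [new]
{s0, s2, s4} --p--> {s0, s1, s2, s3, s4}  [new]
{s0, s2, s4} --q--> {s0, s1, s4}  [new]
{s1, s4} --p--> {s1, s2}  [new]
{s1, s4} --q--> {s0, s1}  [new]
{s0, s1, s2, s3, s4} --p--> {s0, s1, s2, s3, s4}  [seen]
{s0, s1, s2, s3, s4} --q--> {s0, s1, s4}  [seen]
{s0, s1, s4} --p--> {s0, s1, s2, s4}  [new]
{s0, s1, s4} --q--> {s0, s1, s4}  [seen]
{s1, s2} --p--> {s0, s1, s2, s3, s4}  [seen]
{s1, s2} --q--> {s0, s1, s4}  [seen]
{s0, s1} --p--> {s0, s2, s4}  [seen]
{s0, s1} --q--> {s0, s1, s4}  [seen]
{s0, s1, s2, s4} --p--> {s0, s1, s2, s3, s4}  [seen]
{s0, s1, s2, s4} --q--> {s0, s1, s4}  [seen]
Reachable DFA states: {s0}, {s0, s2, s4}, {s1, s4}, {s0, s1, s2, s3, s4}, {s0, s1, s4}, {s1, s2}, {s0, s1}, {s0, s1, s2, s4}.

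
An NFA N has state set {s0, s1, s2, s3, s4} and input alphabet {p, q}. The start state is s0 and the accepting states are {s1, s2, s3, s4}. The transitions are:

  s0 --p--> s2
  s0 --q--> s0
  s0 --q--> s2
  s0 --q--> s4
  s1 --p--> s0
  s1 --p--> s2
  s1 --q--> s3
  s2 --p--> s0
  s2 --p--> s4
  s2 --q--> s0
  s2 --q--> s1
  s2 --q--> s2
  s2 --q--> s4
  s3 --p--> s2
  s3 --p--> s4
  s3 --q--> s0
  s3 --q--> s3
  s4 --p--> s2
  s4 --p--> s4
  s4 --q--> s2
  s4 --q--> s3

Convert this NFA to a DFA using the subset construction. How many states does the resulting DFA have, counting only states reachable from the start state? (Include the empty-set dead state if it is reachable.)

8

Start state of the DFA: {s0}.
{s0} --p--> {s2}  [new]
{s0} --q--> {s0, s2, s4}  [new]
{s2} --p--> {s0, s4}  [new]
{s2} --q--> {s0, s1, s2, s4}  [new]
{s0, s2, s4} --p--> {s0, s2, s4}  [seen]
{s0, s2, s4} --q--> {s0, s1, s2, s3, s4}  [new]
{s0, s4} --p--> {s2, s4}  [new]
{s0, s4} --q--> {s0, s2, s3, s4}  [new]
{s0, s1, s2, s4} --p--> {s0, s2, s4}  [seen]
{s0, s1, s2, s4} --q--> {s0, s1, s2, s3, s4}  [seen]
{s0, s1, s2, s3, s4} --p--> {s0, s2, s4}  [seen]
{s0, s1, s2, s3, s4} --q--> {s0, s1, s2, s3, s4}  [seen]
{s2, s4} --p--> {s0, s2, s4}  [seen]
{s2, s4} --q--> {s0, s1, s2, s3, s4}  [seen]
{s0, s2, s3, s4} --p--> {s0, s2, s4}  [seen]
{s0, s2, s3, s4} --q--> {s0, s1, s2, s3, s4}  [seen]
Reachable DFA states: {s0}, {s2}, {s0, s2, s4}, {s0, s4}, {s0, s1, s2, s4}, {s0, s1, s2, s3, s4}, {s2, s4}, {s0, s2, s3, s4}.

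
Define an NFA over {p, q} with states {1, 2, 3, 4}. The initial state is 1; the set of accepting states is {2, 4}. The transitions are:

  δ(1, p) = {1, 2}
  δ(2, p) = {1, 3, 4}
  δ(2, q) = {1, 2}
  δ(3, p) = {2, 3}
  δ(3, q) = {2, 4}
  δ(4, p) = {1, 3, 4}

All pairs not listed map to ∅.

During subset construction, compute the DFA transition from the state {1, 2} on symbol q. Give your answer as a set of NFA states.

{1, 2}

δ(1,q) = ∅; δ(2,q) = {1, 2}.
Union: {1, 2}.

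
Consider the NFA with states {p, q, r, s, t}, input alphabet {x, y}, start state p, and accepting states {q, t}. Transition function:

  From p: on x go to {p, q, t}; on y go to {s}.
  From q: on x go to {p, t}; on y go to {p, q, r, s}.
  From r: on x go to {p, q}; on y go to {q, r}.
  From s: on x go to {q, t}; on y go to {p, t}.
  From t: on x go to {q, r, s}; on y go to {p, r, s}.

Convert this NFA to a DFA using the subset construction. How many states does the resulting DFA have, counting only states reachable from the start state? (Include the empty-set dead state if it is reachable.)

Start state of the DFA: {p}.
{p} --x--> {p, q, t}  [new]
{p} --y--> {s}  [new]
{p, q, t} --x--> {p, q, r, s, t}  [new]
{p, q, t} --y--> {p, q, r, s}  [new]
{s} --x--> {q, t}  [new]
{s} --y--> {p, t}  [new]
{p, q, r, s, t} --x--> {p, q, r, s, t}  [seen]
{p, q, r, s, t} --y--> {p, q, r, s, t}  [seen]
{p, q, r, s} --x--> {p, q, t}  [seen]
{p, q, r, s} --y--> {p, q, r, s, t}  [seen]
{q, t} --x--> {p, q, r, s, t}  [seen]
{q, t} --y--> {p, q, r, s}  [seen]
{p, t} --x--> {p, q, r, s, t}  [seen]
{p, t} --y--> {p, r, s}  [new]
{p, r, s} --x--> {p, q, t}  [seen]
{p, r, s} --y--> {p, q, r, s, t}  [seen]
Reachable DFA states: {p}, {p, q, t}, {s}, {p, q, r, s, t}, {p, q, r, s}, {q, t}, {p, t}, {p, r, s}.

8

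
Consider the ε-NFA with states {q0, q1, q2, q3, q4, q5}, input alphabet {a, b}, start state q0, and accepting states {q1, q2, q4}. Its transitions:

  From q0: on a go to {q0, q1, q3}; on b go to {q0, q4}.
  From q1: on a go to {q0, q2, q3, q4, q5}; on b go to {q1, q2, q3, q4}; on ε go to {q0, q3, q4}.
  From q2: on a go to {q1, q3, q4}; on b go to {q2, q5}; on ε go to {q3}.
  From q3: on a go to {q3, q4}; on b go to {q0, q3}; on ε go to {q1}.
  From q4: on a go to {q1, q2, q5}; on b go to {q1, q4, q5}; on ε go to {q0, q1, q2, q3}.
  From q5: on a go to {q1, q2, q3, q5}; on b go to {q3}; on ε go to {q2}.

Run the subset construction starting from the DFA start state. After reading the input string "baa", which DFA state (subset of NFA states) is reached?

{q0, q1, q2, q3, q4, q5}

Start: {q0}.
δ(q0,b) = {q0, q4}.
Union: {q0, q4}.
ε-closure gives {q0, q1, q2, q3, q4}.
After b: {q0, q1, q2, q3, q4}.
δ(q0,a) = {q0, q1, q3}; δ(q1,a) = {q0, q2, q3, q4, q5}; δ(q2,a) = {q1, q3, q4}; δ(q3,a) = {q3, q4}; δ(q4,a) = {q1, q2, q5}.
Union: {q0, q1, q2, q3, q4, q5}.
After a: {q0, q1, q2, q3, q4, q5}.
δ(q0,a) = {q0, q1, q3}; δ(q1,a) = {q0, q2, q3, q4, q5}; δ(q2,a) = {q1, q3, q4}; δ(q3,a) = {q3, q4}; δ(q4,a) = {q1, q2, q5}; δ(q5,a) = {q1, q2, q3, q5}.
Union: {q0, q1, q2, q3, q4, q5}.
After a: {q0, q1, q2, q3, q4, q5}.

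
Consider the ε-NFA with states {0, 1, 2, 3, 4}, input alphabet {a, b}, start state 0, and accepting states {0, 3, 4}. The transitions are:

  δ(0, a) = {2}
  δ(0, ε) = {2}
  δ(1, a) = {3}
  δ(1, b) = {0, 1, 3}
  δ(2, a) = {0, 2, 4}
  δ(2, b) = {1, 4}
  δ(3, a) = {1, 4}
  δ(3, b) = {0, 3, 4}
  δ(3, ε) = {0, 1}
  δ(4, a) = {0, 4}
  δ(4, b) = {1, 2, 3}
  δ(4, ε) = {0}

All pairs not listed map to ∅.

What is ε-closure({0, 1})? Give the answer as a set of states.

{0, 1, 2}

Begin with {0, 1}.
0 →ε {2}; add 2.
ε-closure = {0, 1, 2}.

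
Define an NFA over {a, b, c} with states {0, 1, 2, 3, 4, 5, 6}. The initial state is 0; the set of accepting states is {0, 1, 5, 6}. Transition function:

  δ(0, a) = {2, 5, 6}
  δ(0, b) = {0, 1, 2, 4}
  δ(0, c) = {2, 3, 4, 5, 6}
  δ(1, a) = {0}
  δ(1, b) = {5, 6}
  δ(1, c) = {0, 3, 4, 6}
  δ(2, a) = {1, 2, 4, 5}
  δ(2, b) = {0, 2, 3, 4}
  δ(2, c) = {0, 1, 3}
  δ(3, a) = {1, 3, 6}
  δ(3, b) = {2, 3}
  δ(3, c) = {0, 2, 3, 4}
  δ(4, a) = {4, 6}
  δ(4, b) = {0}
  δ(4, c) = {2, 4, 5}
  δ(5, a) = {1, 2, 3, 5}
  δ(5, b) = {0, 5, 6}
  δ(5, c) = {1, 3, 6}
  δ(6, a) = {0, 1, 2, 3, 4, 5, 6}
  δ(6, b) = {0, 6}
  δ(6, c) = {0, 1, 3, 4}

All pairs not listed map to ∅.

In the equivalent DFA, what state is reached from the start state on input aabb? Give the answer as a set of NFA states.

{0, 1, 2, 3, 4, 5, 6}

Start: {0}.
δ(0,a) = {2, 5, 6}.
Union: {2, 5, 6}.
After a: {2, 5, 6}.
δ(2,a) = {1, 2, 4, 5}; δ(5,a) = {1, 2, 3, 5}; δ(6,a) = {0, 1, 2, 3, 4, 5, 6}.
Union: {0, 1, 2, 3, 4, 5, 6}.
After a: {0, 1, 2, 3, 4, 5, 6}.
δ(0,b) = {0, 1, 2, 4}; δ(1,b) = {5, 6}; δ(2,b) = {0, 2, 3, 4}; δ(3,b) = {2, 3}; δ(4,b) = {0}; δ(5,b) = {0, 5, 6}; δ(6,b) = {0, 6}.
Union: {0, 1, 2, 3, 4, 5, 6}.
After b: {0, 1, 2, 3, 4, 5, 6}.
δ(0,b) = {0, 1, 2, 4}; δ(1,b) = {5, 6}; δ(2,b) = {0, 2, 3, 4}; δ(3,b) = {2, 3}; δ(4,b) = {0}; δ(5,b) = {0, 5, 6}; δ(6,b) = {0, 6}.
Union: {0, 1, 2, 3, 4, 5, 6}.
After b: {0, 1, 2, 3, 4, 5, 6}.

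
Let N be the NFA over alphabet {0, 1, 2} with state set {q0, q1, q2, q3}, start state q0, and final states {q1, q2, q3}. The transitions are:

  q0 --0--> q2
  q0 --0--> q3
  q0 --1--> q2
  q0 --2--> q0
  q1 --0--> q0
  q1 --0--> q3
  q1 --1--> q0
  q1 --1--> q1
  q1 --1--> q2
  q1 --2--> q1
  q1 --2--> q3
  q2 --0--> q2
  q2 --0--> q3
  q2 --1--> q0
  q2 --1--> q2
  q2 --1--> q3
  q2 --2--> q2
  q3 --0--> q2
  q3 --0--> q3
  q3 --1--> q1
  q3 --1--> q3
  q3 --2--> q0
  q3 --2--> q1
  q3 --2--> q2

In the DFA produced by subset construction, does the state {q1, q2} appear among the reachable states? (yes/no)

Start state of the DFA: {q0}.
{q0} --0--> {q2, q3}  [new]
{q0} --1--> {q2}  [new]
{q0} --2--> {q0}  [seen]
{q2, q3} --0--> {q2, q3}  [seen]
{q2, q3} --1--> {q0, q1, q2, q3}  [new]
{q2, q3} --2--> {q0, q1, q2}  [new]
{q2} --0--> {q2, q3}  [seen]
{q2} --1--> {q0, q2, q3}  [new]
{q2} --2--> {q2}  [seen]
{q0, q1, q2, q3} --0--> {q0, q2, q3}  [seen]
{q0, q1, q2, q3} --1--> {q0, q1, q2, q3}  [seen]
{q0, q1, q2, q3} --2--> {q0, q1, q2, q3}  [seen]
{q0, q1, q2} --0--> {q0, q2, q3}  [seen]
{q0, q1, q2} --1--> {q0, q1, q2, q3}  [seen]
{q0, q1, q2} --2--> {q0, q1, q2, q3}  [seen]
{q0, q2, q3} --0--> {q2, q3}  [seen]
{q0, q2, q3} --1--> {q0, q1, q2, q3}  [seen]
{q0, q2, q3} --2--> {q0, q1, q2}  [seen]
Reachable DFA states: {q0}, {q2, q3}, {q2}, {q0, q1, q2, q3}, {q0, q1, q2}, {q0, q2, q3}.
{q1, q2} is not among them.

no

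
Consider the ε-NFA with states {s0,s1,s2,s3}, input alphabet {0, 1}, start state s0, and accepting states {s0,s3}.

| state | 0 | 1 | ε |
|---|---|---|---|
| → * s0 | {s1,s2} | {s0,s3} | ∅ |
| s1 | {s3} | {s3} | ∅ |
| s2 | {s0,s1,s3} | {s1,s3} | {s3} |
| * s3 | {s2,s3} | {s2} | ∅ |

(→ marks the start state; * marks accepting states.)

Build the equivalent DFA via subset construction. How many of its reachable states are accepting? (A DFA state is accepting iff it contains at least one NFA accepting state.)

Start state of the DFA: {s0} (ε-closure of the NFA start).
{s0} --0--> {s1,s2,s3}  [new]
{s0} --1--> {s0,s3}  [new]
{s1,s2,s3} --0--> {s0,s1,s2,s3}  [new]
{s1,s2,s3} --1--> {s1,s2,s3}  [seen]
{s0,s3} --0--> {s1,s2,s3}  [seen]
{s0,s3} --1--> {s0,s2,s3}  [new]
{s0,s1,s2,s3} --0--> {s0,s1,s2,s3}  [seen]
{s0,s1,s2,s3} --1--> {s0,s1,s2,s3}  [seen]
{s0,s2,s3} --0--> {s0,s1,s2,s3}  [seen]
{s0,s2,s3} --1--> {s0,s1,s2,s3}  [seen]
Reachable DFA states: {s0}, {s1,s2,s3}, {s0,s3}, {s0,s1,s2,s3}, {s0,s2,s3}.
Accepting DFA states (contain an NFA accepting state): {s0}, {s1,s2,s3}, {s0,s3}, {s0,s1,s2,s3}, {s0,s2,s3}.

5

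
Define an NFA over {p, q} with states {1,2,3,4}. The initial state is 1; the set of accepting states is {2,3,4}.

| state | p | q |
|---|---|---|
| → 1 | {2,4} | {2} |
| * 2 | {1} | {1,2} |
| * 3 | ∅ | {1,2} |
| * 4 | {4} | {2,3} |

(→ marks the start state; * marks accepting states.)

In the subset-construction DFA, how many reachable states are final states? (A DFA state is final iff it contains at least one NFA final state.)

Start state of the DFA: {1}.
{1} --p--> {2,4}  [new]
{1} --q--> {2}  [new]
{2,4} --p--> {1,4}  [new]
{2,4} --q--> {1,2,3}  [new]
{2} --p--> {1}  [seen]
{2} --q--> {1,2}  [new]
{1,4} --p--> {2,4}  [seen]
{1,4} --q--> {2,3}  [new]
{1,2,3} --p--> {1,2,4}  [new]
{1,2,3} --q--> {1,2}  [seen]
{1,2} --p--> {1,2,4}  [seen]
{1,2} --q--> {1,2}  [seen]
{2,3} --p--> {1}  [seen]
{2,3} --q--> {1,2}  [seen]
{1,2,4} --p--> {1,2,4}  [seen]
{1,2,4} --q--> {1,2,3}  [seen]
Reachable DFA states: {1}, {2,4}, {2}, {1,4}, {1,2,3}, {1,2}, {2,3}, {1,2,4}.
Accepting DFA states (contain an NFA accepting state): {2,4}, {2}, {1,4}, {1,2,3}, {1,2}, {2,3}, {1,2,4}.

7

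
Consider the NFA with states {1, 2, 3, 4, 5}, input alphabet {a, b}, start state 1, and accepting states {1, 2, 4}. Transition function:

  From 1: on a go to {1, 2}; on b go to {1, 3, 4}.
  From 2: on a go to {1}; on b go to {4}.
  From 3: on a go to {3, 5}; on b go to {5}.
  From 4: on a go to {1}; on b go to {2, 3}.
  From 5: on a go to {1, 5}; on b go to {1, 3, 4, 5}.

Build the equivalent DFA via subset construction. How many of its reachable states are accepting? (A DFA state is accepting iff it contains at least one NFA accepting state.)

Start state of the DFA: {1}.
{1} --a--> {1, 2}  [new]
{1} --b--> {1, 3, 4}  [new]
{1, 2} --a--> {1, 2}  [seen]
{1, 2} --b--> {1, 3, 4}  [seen]
{1, 3, 4} --a--> {1, 2, 3, 5}  [new]
{1, 3, 4} --b--> {1, 2, 3, 4, 5}  [new]
{1, 2, 3, 5} --a--> {1, 2, 3, 5}  [seen]
{1, 2, 3, 5} --b--> {1, 3, 4, 5}  [new]
{1, 2, 3, 4, 5} --a--> {1, 2, 3, 5}  [seen]
{1, 2, 3, 4, 5} --b--> {1, 2, 3, 4, 5}  [seen]
{1, 3, 4, 5} --a--> {1, 2, 3, 5}  [seen]
{1, 3, 4, 5} --b--> {1, 2, 3, 4, 5}  [seen]
Reachable DFA states: {1}, {1, 2}, {1, 3, 4}, {1, 2, 3, 5}, {1, 2, 3, 4, 5}, {1, 3, 4, 5}.
Accepting DFA states (contain an NFA accepting state): {1}, {1, 2}, {1, 3, 4}, {1, 2, 3, 5}, {1, 2, 3, 4, 5}, {1, 3, 4, 5}.

6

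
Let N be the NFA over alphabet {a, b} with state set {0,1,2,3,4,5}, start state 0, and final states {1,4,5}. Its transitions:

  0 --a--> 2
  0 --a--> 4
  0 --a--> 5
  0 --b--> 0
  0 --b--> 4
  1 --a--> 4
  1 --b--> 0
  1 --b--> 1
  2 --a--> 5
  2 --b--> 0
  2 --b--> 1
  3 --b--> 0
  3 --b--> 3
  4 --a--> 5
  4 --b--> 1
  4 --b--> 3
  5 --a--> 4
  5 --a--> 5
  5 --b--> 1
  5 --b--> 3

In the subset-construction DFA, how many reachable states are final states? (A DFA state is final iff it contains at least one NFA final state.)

8

Start state of the DFA: {0}.
{0} --a--> {2,4,5}  [new]
{0} --b--> {0,4}  [new]
{2,4,5} --a--> {4,5}  [new]
{2,4,5} --b--> {0,1,3}  [new]
{0,4} --a--> {2,4,5}  [seen]
{0,4} --b--> {0,1,3,4}  [new]
{4,5} --a--> {4,5}  [seen]
{4,5} --b--> {1,3}  [new]
{0,1,3} --a--> {2,4,5}  [seen]
{0,1,3} --b--> {0,1,3,4}  [seen]
{0,1,3,4} --a--> {2,4,5}  [seen]
{0,1,3,4} --b--> {0,1,3,4}  [seen]
{1,3} --a--> {4}  [new]
{1,3} --b--> {0,1,3}  [seen]
{4} --a--> {5}  [new]
{4} --b--> {1,3}  [seen]
{5} --a--> {4,5}  [seen]
{5} --b--> {1,3}  [seen]
Reachable DFA states: {0}, {2,4,5}, {0,4}, {4,5}, {0,1,3}, {0,1,3,4}, {1,3}, {4}, {5}.
Accepting DFA states (contain an NFA accepting state): {2,4,5}, {0,4}, {4,5}, {0,1,3}, {0,1,3,4}, {1,3}, {4}, {5}.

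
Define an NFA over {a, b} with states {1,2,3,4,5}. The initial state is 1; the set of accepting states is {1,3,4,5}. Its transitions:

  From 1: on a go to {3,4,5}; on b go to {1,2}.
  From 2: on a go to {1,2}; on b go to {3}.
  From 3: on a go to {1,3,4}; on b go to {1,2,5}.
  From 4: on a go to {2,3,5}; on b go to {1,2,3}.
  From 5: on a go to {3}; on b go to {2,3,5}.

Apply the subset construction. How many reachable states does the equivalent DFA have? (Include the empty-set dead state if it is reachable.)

Start state of the DFA: {1}.
{1} --a--> {3,4,5}  [new]
{1} --b--> {1,2}  [new]
{3,4,5} --a--> {1,2,3,4,5}  [new]
{3,4,5} --b--> {1,2,3,5}  [new]
{1,2} --a--> {1,2,3,4,5}  [seen]
{1,2} --b--> {1,2,3}  [new]
{1,2,3,4,5} --a--> {1,2,3,4,5}  [seen]
{1,2,3,4,5} --b--> {1,2,3,5}  [seen]
{1,2,3,5} --a--> {1,2,3,4,5}  [seen]
{1,2,3,5} --b--> {1,2,3,5}  [seen]
{1,2,3} --a--> {1,2,3,4,5}  [seen]
{1,2,3} --b--> {1,2,3,5}  [seen]
Reachable DFA states: {1}, {3,4,5}, {1,2}, {1,2,3,4,5}, {1,2,3,5}, {1,2,3}.

6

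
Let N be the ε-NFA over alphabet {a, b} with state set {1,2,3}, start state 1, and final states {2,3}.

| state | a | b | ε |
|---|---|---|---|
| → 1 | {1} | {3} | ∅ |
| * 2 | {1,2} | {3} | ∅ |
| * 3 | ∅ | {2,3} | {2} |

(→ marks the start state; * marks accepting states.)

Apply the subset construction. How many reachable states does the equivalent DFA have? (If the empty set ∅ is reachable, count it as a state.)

Start state of the DFA: {1} (ε-closure of the NFA start).
{1} --a--> {1}  [seen]
{1} --b--> {2,3}  [new]
{2,3} --a--> {1,2}  [new]
{2,3} --b--> {2,3}  [seen]
{1,2} --a--> {1,2}  [seen]
{1,2} --b--> {2,3}  [seen]
Reachable DFA states: {1}, {2,3}, {1,2}.

3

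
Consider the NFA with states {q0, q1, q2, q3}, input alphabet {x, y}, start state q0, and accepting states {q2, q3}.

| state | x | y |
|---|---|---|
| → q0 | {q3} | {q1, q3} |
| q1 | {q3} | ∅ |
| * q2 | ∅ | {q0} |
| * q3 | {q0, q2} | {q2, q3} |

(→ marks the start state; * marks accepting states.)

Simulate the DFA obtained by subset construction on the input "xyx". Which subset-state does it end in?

{q0, q2}

Start: {q0}.
δ(q0,x) = {q3}.
Union: {q3}.
After x: {q3}.
δ(q3,y) = {q2, q3}.
Union: {q2, q3}.
After y: {q2, q3}.
δ(q2,x) = ∅; δ(q3,x) = {q0, q2}.
Union: {q0, q2}.
After x: {q0, q2}.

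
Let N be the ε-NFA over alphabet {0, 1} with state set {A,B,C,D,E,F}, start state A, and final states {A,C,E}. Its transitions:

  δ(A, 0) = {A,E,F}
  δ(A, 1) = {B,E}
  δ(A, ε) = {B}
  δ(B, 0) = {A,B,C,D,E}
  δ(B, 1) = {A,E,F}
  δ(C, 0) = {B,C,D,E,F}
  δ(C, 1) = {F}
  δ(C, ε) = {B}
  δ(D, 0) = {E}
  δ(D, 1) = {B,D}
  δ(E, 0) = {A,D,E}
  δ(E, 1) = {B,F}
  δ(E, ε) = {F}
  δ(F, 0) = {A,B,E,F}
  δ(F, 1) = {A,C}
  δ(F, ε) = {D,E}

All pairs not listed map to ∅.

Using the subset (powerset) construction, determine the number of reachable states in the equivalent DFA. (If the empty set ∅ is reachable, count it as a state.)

3

Start state of the DFA: {A,B} (ε-closure of the NFA start).
{A,B} --0--> {A,B,C,D,E,F}  [new]
{A,B} --1--> {A,B,D,E,F}  [new]
{A,B,C,D,E,F} --0--> {A,B,C,D,E,F}  [seen]
{A,B,C,D,E,F} --1--> {A,B,C,D,E,F}  [seen]
{A,B,D,E,F} --0--> {A,B,C,D,E,F}  [seen]
{A,B,D,E,F} --1--> {A,B,C,D,E,F}  [seen]
Reachable DFA states: {A,B}, {A,B,C,D,E,F}, {A,B,D,E,F}.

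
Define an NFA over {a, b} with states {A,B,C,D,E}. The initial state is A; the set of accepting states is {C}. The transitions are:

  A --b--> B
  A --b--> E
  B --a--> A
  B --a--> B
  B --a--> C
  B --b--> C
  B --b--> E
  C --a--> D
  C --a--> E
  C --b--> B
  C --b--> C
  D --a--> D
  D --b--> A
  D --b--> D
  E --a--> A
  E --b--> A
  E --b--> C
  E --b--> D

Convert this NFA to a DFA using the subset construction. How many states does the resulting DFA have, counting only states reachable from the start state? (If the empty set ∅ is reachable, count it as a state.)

Start state of the DFA: {A}.
{A} --a--> ∅  [new]
{A} --b--> {B,E}  [new]
∅ --a--> ∅  [seen]
∅ --b--> ∅  [seen]
{B,E} --a--> {A,B,C}  [new]
{B,E} --b--> {A,C,D,E}  [new]
{A,B,C} --a--> {A,B,C,D,E}  [new]
{A,B,C} --b--> {B,C,E}  [new]
{A,C,D,E} --a--> {A,D,E}  [new]
{A,C,D,E} --b--> {A,B,C,D,E}  [seen]
{A,B,C,D,E} --a--> {A,B,C,D,E}  [seen]
{A,B,C,D,E} --b--> {A,B,C,D,E}  [seen]
{B,C,E} --a--> {A,B,C,D,E}  [seen]
{B,C,E} --b--> {A,B,C,D,E}  [seen]
{A,D,E} --a--> {A,D}  [new]
{A,D,E} --b--> {A,B,C,D,E}  [seen]
{A,D} --a--> {D}  [new]
{A,D} --b--> {A,B,D,E}  [new]
{D} --a--> {D}  [seen]
{D} --b--> {A,D}  [seen]
{A,B,D,E} --a--> {A,B,C,D}  [new]
{A,B,D,E} --b--> {A,B,C,D,E}  [seen]
{A,B,C,D} --a--> {A,B,C,D,E}  [seen]
{A,B,C,D} --b--> {A,B,C,D,E}  [seen]
Reachable DFA states: {A}, ∅, {B,E}, {A,B,C}, {A,C,D,E}, {A,B,C,D,E}, {B,C,E}, {A,D,E}, {A,D}, {D}, {A,B,D,E}, {A,B,C,D}.

12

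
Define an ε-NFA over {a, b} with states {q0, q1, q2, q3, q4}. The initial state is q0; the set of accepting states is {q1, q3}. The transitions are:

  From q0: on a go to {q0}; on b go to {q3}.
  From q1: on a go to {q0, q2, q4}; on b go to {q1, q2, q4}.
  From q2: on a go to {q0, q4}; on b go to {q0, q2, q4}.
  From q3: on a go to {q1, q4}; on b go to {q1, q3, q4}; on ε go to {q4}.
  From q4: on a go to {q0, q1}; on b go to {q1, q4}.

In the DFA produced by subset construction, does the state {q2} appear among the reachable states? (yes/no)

Start state of the DFA: {q0} (ε-closure of the NFA start).
{q0} --a--> {q0}  [seen]
{q0} --b--> {q3, q4}  [new]
{q3, q4} --a--> {q0, q1, q4}  [new]
{q3, q4} --b--> {q1, q3, q4}  [new]
{q0, q1, q4} --a--> {q0, q1, q2, q4}  [new]
{q0, q1, q4} --b--> {q1, q2, q3, q4}  [new]
{q1, q3, q4} --a--> {q0, q1, q2, q4}  [seen]
{q1, q3, q4} --b--> {q1, q2, q3, q4}  [seen]
{q0, q1, q2, q4} --a--> {q0, q1, q2, q4}  [seen]
{q0, q1, q2, q4} --b--> {q0, q1, q2, q3, q4}  [new]
{q1, q2, q3, q4} --a--> {q0, q1, q2, q4}  [seen]
{q1, q2, q3, q4} --b--> {q0, q1, q2, q3, q4}  [seen]
{q0, q1, q2, q3, q4} --a--> {q0, q1, q2, q4}  [seen]
{q0, q1, q2, q3, q4} --b--> {q0, q1, q2, q3, q4}  [seen]
Reachable DFA states: {q0}, {q3, q4}, {q0, q1, q4}, {q1, q3, q4}, {q0, q1, q2, q4}, {q1, q2, q3, q4}, {q0, q1, q2, q3, q4}.
{q2} is not among them.

no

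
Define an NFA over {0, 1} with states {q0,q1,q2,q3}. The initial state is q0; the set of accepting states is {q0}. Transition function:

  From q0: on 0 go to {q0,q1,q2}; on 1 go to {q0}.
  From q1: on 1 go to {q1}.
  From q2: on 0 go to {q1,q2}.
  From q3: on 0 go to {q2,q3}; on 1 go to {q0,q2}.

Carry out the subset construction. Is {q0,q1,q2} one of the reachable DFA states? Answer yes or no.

Start state of the DFA: {q0}.
{q0} --0--> {q0,q1,q2}  [new]
{q0} --1--> {q0}  [seen]
{q0,q1,q2} --0--> {q0,q1,q2}  [seen]
{q0,q1,q2} --1--> {q0,q1}  [new]
{q0,q1} --0--> {q0,q1,q2}  [seen]
{q0,q1} --1--> {q0,q1}  [seen]
Reachable DFA states: {q0}, {q0,q1,q2}, {q0,q1}.
{q0,q1,q2} is among them.

yes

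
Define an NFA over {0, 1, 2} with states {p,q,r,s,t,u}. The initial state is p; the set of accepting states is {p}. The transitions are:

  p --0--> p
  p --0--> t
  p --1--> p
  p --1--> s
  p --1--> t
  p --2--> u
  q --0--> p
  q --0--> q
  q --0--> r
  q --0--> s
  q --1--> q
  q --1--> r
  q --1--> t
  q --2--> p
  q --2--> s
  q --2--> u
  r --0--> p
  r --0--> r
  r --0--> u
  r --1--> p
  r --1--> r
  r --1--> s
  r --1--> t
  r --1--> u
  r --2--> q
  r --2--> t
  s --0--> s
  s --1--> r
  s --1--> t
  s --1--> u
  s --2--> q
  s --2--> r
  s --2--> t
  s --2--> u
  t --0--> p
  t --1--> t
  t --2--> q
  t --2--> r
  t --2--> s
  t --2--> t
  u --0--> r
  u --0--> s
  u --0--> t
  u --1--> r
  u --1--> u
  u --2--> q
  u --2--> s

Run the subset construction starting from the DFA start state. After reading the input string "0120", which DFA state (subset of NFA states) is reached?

{p,q,r,s,t,u}

Start: {p}.
δ(p,0) = {p,t}.
Union: {p,t}.
After 0: {p,t}.
δ(p,1) = {p,s,t}; δ(t,1) = {t}.
Union: {p,s,t}.
After 1: {p,s,t}.
δ(p,2) = {u}; δ(s,2) = {q,r,t,u}; δ(t,2) = {q,r,s,t}.
Union: {q,r,s,t,u}.
After 2: {q,r,s,t,u}.
δ(q,0) = {p,q,r,s}; δ(r,0) = {p,r,u}; δ(s,0) = {s}; δ(t,0) = {p}; δ(u,0) = {r,s,t}.
Union: {p,q,r,s,t,u}.
After 0: {p,q,r,s,t,u}.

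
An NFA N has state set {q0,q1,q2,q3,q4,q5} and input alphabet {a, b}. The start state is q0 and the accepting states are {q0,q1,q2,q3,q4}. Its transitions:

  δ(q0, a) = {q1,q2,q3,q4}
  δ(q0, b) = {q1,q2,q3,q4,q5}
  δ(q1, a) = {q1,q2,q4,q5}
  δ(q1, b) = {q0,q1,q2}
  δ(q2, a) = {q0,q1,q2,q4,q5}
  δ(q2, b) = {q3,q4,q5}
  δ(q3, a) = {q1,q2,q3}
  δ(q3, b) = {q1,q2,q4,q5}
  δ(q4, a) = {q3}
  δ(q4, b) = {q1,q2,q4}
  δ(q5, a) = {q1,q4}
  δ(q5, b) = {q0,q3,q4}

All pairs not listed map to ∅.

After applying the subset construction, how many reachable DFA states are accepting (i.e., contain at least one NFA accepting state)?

Start state of the DFA: {q0}.
{q0} --a--> {q1,q2,q3,q4}  [new]
{q0} --b--> {q1,q2,q3,q4,q5}  [new]
{q1,q2,q3,q4} --a--> {q0,q1,q2,q3,q4,q5}  [new]
{q1,q2,q3,q4} --b--> {q0,q1,q2,q3,q4,q5}  [seen]
{q1,q2,q3,q4,q5} --a--> {q0,q1,q2,q3,q4,q5}  [seen]
{q1,q2,q3,q4,q5} --b--> {q0,q1,q2,q3,q4,q5}  [seen]
{q0,q1,q2,q3,q4,q5} --a--> {q0,q1,q2,q3,q4,q5}  [seen]
{q0,q1,q2,q3,q4,q5} --b--> {q0,q1,q2,q3,q4,q5}  [seen]
Reachable DFA states: {q0}, {q1,q2,q3,q4}, {q1,q2,q3,q4,q5}, {q0,q1,q2,q3,q4,q5}.
Accepting DFA states (contain an NFA accepting state): {q0}, {q1,q2,q3,q4}, {q1,q2,q3,q4,q5}, {q0,q1,q2,q3,q4,q5}.

4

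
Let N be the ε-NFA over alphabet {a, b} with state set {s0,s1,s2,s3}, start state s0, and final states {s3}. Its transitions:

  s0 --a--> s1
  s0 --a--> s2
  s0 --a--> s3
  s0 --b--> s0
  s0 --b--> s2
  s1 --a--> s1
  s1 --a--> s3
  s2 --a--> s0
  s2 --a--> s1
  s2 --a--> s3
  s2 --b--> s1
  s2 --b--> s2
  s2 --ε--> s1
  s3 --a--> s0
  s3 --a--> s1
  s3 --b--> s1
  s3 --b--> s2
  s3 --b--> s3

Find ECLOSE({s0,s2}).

Begin with {s0,s2}.
s2 →ε {s1}; add s1.
ε-closure = {s0,s1,s2}.

{s0,s1,s2}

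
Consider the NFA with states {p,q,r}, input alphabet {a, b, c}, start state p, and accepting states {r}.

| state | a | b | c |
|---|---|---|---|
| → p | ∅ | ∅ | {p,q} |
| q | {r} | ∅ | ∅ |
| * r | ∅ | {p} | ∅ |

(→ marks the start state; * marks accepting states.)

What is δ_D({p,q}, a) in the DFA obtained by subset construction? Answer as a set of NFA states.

{r}

δ(p,a) = ∅; δ(q,a) = {r}.
Union: {r}.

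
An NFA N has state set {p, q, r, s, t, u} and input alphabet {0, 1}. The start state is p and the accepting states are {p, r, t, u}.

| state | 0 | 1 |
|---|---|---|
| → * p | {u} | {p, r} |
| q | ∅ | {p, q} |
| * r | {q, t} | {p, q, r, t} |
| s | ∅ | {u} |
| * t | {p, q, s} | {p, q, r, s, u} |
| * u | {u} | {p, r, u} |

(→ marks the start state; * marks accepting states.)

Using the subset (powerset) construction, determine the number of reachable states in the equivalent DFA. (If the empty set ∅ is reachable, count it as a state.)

12

Start state of the DFA: {p}.
{p} --0--> {u}  [new]
{p} --1--> {p, r}  [new]
{u} --0--> {u}  [seen]
{u} --1--> {p, r, u}  [new]
{p, r} --0--> {q, t, u}  [new]
{p, r} --1--> {p, q, r, t}  [new]
{p, r, u} --0--> {q, t, u}  [seen]
{p, r, u} --1--> {p, q, r, t, u}  [new]
{q, t, u} --0--> {p, q, s, u}  [new]
{q, t, u} --1--> {p, q, r, s, u}  [new]
{p, q, r, t} --0--> {p, q, s, t, u}  [new]
{p, q, r, t} --1--> {p, q, r, s, t, u}  [new]
{p, q, r, t, u} --0--> {p, q, s, t, u}  [seen]
{p, q, r, t, u} --1--> {p, q, r, s, t, u}  [seen]
{p, q, s, u} --0--> {u}  [seen]
{p, q, s, u} --1--> {p, q, r, u}  [new]
{p, q, r, s, u} --0--> {q, t, u}  [seen]
{p, q, r, s, u} --1--> {p, q, r, t, u}  [seen]
{p, q, s, t, u} --0--> {p, q, s, u}  [seen]
{p, q, s, t, u} --1--> {p, q, r, s, u}  [seen]
{p, q, r, s, t, u} --0--> {p, q, s, t, u}  [seen]
{p, q, r, s, t, u} --1--> {p, q, r, s, t, u}  [seen]
{p, q, r, u} --0--> {q, t, u}  [seen]
{p, q, r, u} --1--> {p, q, r, t, u}  [seen]
Reachable DFA states: {p}, {u}, {p, r}, {p, r, u}, {q, t, u}, {p, q, r, t}, {p, q, r, t, u}, {p, q, s, u}, {p, q, r, s, u}, {p, q, s, t, u}, {p, q, r, s, t, u}, {p, q, r, u}.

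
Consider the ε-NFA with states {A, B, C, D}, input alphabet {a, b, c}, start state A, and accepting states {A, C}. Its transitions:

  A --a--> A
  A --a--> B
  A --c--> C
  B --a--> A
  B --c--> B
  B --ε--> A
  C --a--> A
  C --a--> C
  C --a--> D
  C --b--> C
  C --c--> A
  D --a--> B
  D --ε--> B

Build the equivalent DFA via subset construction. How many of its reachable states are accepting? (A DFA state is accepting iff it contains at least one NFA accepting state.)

5

Start state of the DFA: {A} (ε-closure of the NFA start).
{A} --a--> {A, B}  [new]
{A} --b--> ∅  [new]
{A} --c--> {C}  [new]
{A, B} --a--> {A, B}  [seen]
{A, B} --b--> ∅  [seen]
{A, B} --c--> {A, B, C}  [new]
∅ --a--> ∅  [seen]
∅ --b--> ∅  [seen]
∅ --c--> ∅  [seen]
{C} --a--> {A, B, C, D}  [new]
{C} --b--> {C}  [seen]
{C} --c--> {A}  [seen]
{A, B, C} --a--> {A, B, C, D}  [seen]
{A, B, C} --b--> {C}  [seen]
{A, B, C} --c--> {A, B, C}  [seen]
{A, B, C, D} --a--> {A, B, C, D}  [seen]
{A, B, C, D} --b--> {C}  [seen]
{A, B, C, D} --c--> {A, B, C}  [seen]
Reachable DFA states: {A}, {A, B}, ∅, {C}, {A, B, C}, {A, B, C, D}.
Accepting DFA states (contain an NFA accepting state): {A}, {A, B}, {C}, {A, B, C}, {A, B, C, D}.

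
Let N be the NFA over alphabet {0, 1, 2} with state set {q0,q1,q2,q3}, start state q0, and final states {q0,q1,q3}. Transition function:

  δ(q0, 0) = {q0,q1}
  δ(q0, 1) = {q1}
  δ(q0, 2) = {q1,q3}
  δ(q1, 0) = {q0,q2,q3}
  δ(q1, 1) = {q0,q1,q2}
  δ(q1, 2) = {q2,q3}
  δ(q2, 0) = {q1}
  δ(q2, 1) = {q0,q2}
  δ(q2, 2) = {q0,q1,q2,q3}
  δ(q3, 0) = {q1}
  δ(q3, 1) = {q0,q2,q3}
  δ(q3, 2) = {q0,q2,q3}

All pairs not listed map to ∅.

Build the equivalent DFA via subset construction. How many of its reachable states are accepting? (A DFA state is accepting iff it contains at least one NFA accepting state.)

Start state of the DFA: {q0}.
{q0} --0--> {q0,q1}  [new]
{q0} --1--> {q1}  [new]
{q0} --2--> {q1,q3}  [new]
{q0,q1} --0--> {q0,q1,q2,q3}  [new]
{q0,q1} --1--> {q0,q1,q2}  [new]
{q0,q1} --2--> {q1,q2,q3}  [new]
{q1} --0--> {q0,q2,q3}  [new]
{q1} --1--> {q0,q1,q2}  [seen]
{q1} --2--> {q2,q3}  [new]
{q1,q3} --0--> {q0,q1,q2,q3}  [seen]
{q1,q3} --1--> {q0,q1,q2,q3}  [seen]
{q1,q3} --2--> {q0,q2,q3}  [seen]
{q0,q1,q2,q3} --0--> {q0,q1,q2,q3}  [seen]
{q0,q1,q2,q3} --1--> {q0,q1,q2,q3}  [seen]
{q0,q1,q2,q3} --2--> {q0,q1,q2,q3}  [seen]
{q0,q1,q2} --0--> {q0,q1,q2,q3}  [seen]
{q0,q1,q2} --1--> {q0,q1,q2}  [seen]
{q0,q1,q2} --2--> {q0,q1,q2,q3}  [seen]
{q1,q2,q3} --0--> {q0,q1,q2,q3}  [seen]
{q1,q2,q3} --1--> {q0,q1,q2,q3}  [seen]
{q1,q2,q3} --2--> {q0,q1,q2,q3}  [seen]
{q0,q2,q3} --0--> {q0,q1}  [seen]
{q0,q2,q3} --1--> {q0,q1,q2,q3}  [seen]
{q0,q2,q3} --2--> {q0,q1,q2,q3}  [seen]
{q2,q3} --0--> {q1}  [seen]
{q2,q3} --1--> {q0,q2,q3}  [seen]
{q2,q3} --2--> {q0,q1,q2,q3}  [seen]
Reachable DFA states: {q0}, {q0,q1}, {q1}, {q1,q3}, {q0,q1,q2,q3}, {q0,q1,q2}, {q1,q2,q3}, {q0,q2,q3}, {q2,q3}.
Accepting DFA states (contain an NFA accepting state): {q0}, {q0,q1}, {q1}, {q1,q3}, {q0,q1,q2,q3}, {q0,q1,q2}, {q1,q2,q3}, {q0,q2,q3}, {q2,q3}.

9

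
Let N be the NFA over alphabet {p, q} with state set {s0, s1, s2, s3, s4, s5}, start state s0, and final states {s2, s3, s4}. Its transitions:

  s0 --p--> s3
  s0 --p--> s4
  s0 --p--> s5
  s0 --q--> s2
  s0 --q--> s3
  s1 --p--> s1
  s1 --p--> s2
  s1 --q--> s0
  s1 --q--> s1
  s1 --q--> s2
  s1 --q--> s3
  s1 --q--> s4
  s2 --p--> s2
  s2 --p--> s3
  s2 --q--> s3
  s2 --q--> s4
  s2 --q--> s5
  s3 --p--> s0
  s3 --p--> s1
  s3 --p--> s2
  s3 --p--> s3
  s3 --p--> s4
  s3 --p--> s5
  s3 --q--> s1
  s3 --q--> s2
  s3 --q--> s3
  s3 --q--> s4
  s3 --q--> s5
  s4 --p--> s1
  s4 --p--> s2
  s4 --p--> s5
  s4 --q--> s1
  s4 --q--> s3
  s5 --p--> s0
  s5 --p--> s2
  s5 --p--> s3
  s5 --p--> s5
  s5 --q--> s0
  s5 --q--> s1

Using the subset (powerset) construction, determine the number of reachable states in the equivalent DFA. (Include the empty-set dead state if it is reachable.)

5

Start state of the DFA: {s0}.
{s0} --p--> {s3, s4, s5}  [new]
{s0} --q--> {s2, s3}  [new]
{s3, s4, s5} --p--> {s0, s1, s2, s3, s4, s5}  [new]
{s3, s4, s5} --q--> {s0, s1, s2, s3, s4, s5}  [seen]
{s2, s3} --p--> {s0, s1, s2, s3, s4, s5}  [seen]
{s2, s3} --q--> {s1, s2, s3, s4, s5}  [new]
{s0, s1, s2, s3, s4, s5} --p--> {s0, s1, s2, s3, s4, s5}  [seen]
{s0, s1, s2, s3, s4, s5} --q--> {s0, s1, s2, s3, s4, s5}  [seen]
{s1, s2, s3, s4, s5} --p--> {s0, s1, s2, s3, s4, s5}  [seen]
{s1, s2, s3, s4, s5} --q--> {s0, s1, s2, s3, s4, s5}  [seen]
Reachable DFA states: {s0}, {s3, s4, s5}, {s2, s3}, {s0, s1, s2, s3, s4, s5}, {s1, s2, s3, s4, s5}.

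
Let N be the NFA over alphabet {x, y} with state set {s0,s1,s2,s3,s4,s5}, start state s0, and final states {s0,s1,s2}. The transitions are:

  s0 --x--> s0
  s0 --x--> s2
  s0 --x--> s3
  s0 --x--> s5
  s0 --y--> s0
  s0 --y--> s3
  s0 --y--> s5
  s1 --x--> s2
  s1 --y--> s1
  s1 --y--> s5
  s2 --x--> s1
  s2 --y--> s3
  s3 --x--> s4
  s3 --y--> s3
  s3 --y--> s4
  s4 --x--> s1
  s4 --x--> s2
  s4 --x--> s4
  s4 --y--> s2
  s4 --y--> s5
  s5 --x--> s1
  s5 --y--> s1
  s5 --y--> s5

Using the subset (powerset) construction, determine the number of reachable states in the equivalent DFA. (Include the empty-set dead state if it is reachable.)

Start state of the DFA: {s0}.
{s0} --x--> {s0,s2,s3,s5}  [new]
{s0} --y--> {s0,s3,s5}  [new]
{s0,s2,s3,s5} --x--> {s0,s1,s2,s3,s4,s5}  [new]
{s0,s2,s3,s5} --y--> {s0,s1,s3,s4,s5}  [new]
{s0,s3,s5} --x--> {s0,s1,s2,s3,s4,s5}  [seen]
{s0,s3,s5} --y--> {s0,s1,s3,s4,s5}  [seen]
{s0,s1,s2,s3,s4,s5} --x--> {s0,s1,s2,s3,s4,s5}  [seen]
{s0,s1,s2,s3,s4,s5} --y--> {s0,s1,s2,s3,s4,s5}  [seen]
{s0,s1,s3,s4,s5} --x--> {s0,s1,s2,s3,s4,s5}  [seen]
{s0,s1,s3,s4,s5} --y--> {s0,s1,s2,s3,s4,s5}  [seen]
Reachable DFA states: {s0}, {s0,s2,s3,s5}, {s0,s3,s5}, {s0,s1,s2,s3,s4,s5}, {s0,s1,s3,s4,s5}.

5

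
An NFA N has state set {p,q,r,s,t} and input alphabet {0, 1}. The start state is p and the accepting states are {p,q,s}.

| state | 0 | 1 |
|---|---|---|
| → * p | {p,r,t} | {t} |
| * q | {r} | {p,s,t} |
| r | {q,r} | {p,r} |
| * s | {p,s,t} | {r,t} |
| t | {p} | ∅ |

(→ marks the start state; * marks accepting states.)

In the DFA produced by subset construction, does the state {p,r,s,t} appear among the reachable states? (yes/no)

yes

Start state of the DFA: {p}.
{p} --0--> {p,r,t}  [new]
{p} --1--> {t}  [new]
{p,r,t} --0--> {p,q,r,t}  [new]
{p,r,t} --1--> {p,r,t}  [seen]
{t} --0--> {p}  [seen]
{t} --1--> ∅  [new]
{p,q,r,t} --0--> {p,q,r,t}  [seen]
{p,q,r,t} --1--> {p,r,s,t}  [new]
∅ --0--> ∅  [seen]
∅ --1--> ∅  [seen]
{p,r,s,t} --0--> {p,q,r,s,t}  [new]
{p,r,s,t} --1--> {p,r,t}  [seen]
{p,q,r,s,t} --0--> {p,q,r,s,t}  [seen]
{p,q,r,s,t} --1--> {p,r,s,t}  [seen]
Reachable DFA states: {p}, {p,r,t}, {t}, {p,q,r,t}, ∅, {p,r,s,t}, {p,q,r,s,t}.
{p,r,s,t} is among them.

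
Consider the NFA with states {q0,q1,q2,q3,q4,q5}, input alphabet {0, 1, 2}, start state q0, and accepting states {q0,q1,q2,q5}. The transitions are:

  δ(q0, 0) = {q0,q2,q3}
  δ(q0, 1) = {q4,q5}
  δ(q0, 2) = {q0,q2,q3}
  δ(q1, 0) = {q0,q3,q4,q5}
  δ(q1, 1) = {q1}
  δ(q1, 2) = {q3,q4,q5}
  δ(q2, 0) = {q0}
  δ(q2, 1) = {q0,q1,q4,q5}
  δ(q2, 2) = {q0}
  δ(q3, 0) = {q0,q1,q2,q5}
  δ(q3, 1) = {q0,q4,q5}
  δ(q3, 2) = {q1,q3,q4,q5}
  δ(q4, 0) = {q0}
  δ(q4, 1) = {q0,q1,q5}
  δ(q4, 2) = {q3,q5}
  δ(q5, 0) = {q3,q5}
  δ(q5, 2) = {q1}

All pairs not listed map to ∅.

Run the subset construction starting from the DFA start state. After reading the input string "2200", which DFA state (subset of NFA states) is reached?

Start: {q0}.
δ(q0,2) = {q0,q2,q3}.
Union: {q0,q2,q3}.
After 2: {q0,q2,q3}.
δ(q0,2) = {q0,q2,q3}; δ(q2,2) = {q0}; δ(q3,2) = {q1,q3,q4,q5}.
Union: {q0,q1,q2,q3,q4,q5}.
After 2: {q0,q1,q2,q3,q4,q5}.
δ(q0,0) = {q0,q2,q3}; δ(q1,0) = {q0,q3,q4,q5}; δ(q2,0) = {q0}; δ(q3,0) = {q0,q1,q2,q5}; δ(q4,0) = {q0}; δ(q5,0) = {q3,q5}.
Union: {q0,q1,q2,q3,q4,q5}.
After 0: {q0,q1,q2,q3,q4,q5}.
δ(q0,0) = {q0,q2,q3}; δ(q1,0) = {q0,q3,q4,q5}; δ(q2,0) = {q0}; δ(q3,0) = {q0,q1,q2,q5}; δ(q4,0) = {q0}; δ(q5,0) = {q3,q5}.
Union: {q0,q1,q2,q3,q4,q5}.
After 0: {q0,q1,q2,q3,q4,q5}.

{q0,q1,q2,q3,q4,q5}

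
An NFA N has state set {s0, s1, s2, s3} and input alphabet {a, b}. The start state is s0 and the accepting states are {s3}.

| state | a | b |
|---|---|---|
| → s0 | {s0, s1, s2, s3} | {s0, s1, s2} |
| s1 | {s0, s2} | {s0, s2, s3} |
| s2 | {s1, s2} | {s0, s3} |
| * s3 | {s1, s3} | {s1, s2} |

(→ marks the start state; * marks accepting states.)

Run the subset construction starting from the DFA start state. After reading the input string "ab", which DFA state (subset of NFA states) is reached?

Start: {s0}.
δ(s0,a) = {s0, s1, s2, s3}.
Union: {s0, s1, s2, s3}.
After a: {s0, s1, s2, s3}.
δ(s0,b) = {s0, s1, s2}; δ(s1,b) = {s0, s2, s3}; δ(s2,b) = {s0, s3}; δ(s3,b) = {s1, s2}.
Union: {s0, s1, s2, s3}.
After b: {s0, s1, s2, s3}.

{s0, s1, s2, s3}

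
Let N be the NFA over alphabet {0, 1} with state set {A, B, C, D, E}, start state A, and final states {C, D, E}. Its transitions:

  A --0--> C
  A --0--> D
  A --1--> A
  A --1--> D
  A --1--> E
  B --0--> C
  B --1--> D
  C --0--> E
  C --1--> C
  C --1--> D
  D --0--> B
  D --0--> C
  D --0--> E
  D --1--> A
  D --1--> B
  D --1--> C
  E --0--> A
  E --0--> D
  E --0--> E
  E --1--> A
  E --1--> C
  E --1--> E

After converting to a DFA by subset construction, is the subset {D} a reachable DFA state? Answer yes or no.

Start state of the DFA: {A}.
{A} --0--> {C, D}  [new]
{A} --1--> {A, D, E}  [new]
{C, D} --0--> {B, C, E}  [new]
{C, D} --1--> {A, B, C, D}  [new]
{A, D, E} --0--> {A, B, C, D, E}  [new]
{A, D, E} --1--> {A, B, C, D, E}  [seen]
{B, C, E} --0--> {A, C, D, E}  [new]
{B, C, E} --1--> {A, C, D, E}  [seen]
{A, B, C, D} --0--> {B, C, D, E}  [new]
{A, B, C, D} --1--> {A, B, C, D, E}  [seen]
{A, B, C, D, E} --0--> {A, B, C, D, E}  [seen]
{A, B, C, D, E} --1--> {A, B, C, D, E}  [seen]
{A, C, D, E} --0--> {A, B, C, D, E}  [seen]
{A, C, D, E} --1--> {A, B, C, D, E}  [seen]
{B, C, D, E} --0--> {A, B, C, D, E}  [seen]
{B, C, D, E} --1--> {A, B, C, D, E}  [seen]
Reachable DFA states: {A}, {C, D}, {A, D, E}, {B, C, E}, {A, B, C, D}, {A, B, C, D, E}, {A, C, D, E}, {B, C, D, E}.
{D} is not among them.

no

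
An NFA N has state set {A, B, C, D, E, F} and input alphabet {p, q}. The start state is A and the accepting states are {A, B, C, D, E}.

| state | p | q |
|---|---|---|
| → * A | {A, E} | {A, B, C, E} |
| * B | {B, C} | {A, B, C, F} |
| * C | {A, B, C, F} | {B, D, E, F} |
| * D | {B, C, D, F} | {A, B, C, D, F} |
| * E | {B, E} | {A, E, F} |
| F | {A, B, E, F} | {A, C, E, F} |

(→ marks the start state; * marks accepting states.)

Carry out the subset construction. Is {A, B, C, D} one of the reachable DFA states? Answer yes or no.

Start state of the DFA: {A}.
{A} --p--> {A, E}  [new]
{A} --q--> {A, B, C, E}  [new]
{A, E} --p--> {A, B, E}  [new]
{A, E} --q--> {A, B, C, E, F}  [new]
{A, B, C, E} --p--> {A, B, C, E, F}  [seen]
{A, B, C, E} --q--> {A, B, C, D, E, F}  [new]
{A, B, E} --p--> {A, B, C, E}  [seen]
{A, B, E} --q--> {A, B, C, E, F}  [seen]
{A, B, C, E, F} --p--> {A, B, C, E, F}  [seen]
{A, B, C, E, F} --q--> {A, B, C, D, E, F}  [seen]
{A, B, C, D, E, F} --p--> {A, B, C, D, E, F}  [seen]
{A, B, C, D, E, F} --q--> {A, B, C, D, E, F}  [seen]
Reachable DFA states: {A}, {A, E}, {A, B, C, E}, {A, B, E}, {A, B, C, E, F}, {A, B, C, D, E, F}.
{A, B, C, D} is not among them.

no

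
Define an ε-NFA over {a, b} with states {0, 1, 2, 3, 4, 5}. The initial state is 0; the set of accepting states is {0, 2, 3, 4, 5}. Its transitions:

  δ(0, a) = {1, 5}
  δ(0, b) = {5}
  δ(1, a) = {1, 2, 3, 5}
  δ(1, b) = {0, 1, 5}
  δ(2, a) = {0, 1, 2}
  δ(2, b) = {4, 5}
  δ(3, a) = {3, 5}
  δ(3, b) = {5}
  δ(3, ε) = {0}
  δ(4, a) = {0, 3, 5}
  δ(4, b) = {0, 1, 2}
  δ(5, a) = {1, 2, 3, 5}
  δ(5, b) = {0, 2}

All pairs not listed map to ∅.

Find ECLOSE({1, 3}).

Begin with {1, 3}.
3 →ε {0}; add 0.
ε-closure = {0, 1, 3}.

{0, 1, 3}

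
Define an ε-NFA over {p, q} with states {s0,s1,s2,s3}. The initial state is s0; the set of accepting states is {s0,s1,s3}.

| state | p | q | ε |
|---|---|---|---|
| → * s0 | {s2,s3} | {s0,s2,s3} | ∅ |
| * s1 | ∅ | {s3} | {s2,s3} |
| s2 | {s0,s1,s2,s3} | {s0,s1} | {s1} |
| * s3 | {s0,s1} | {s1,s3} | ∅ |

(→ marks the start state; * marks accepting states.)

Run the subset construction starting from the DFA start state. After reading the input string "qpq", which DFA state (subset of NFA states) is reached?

{s0,s1,s2,s3}

Start: {s0}.
δ(s0,q) = {s0,s2,s3}.
Union: {s0,s2,s3}.
ε-closure gives {s0,s1,s2,s3}.
After q: {s0,s1,s2,s3}.
δ(s0,p) = {s2,s3}; δ(s1,p) = ∅; δ(s2,p) = {s0,s1,s2,s3}; δ(s3,p) = {s0,s1}.
Union: {s0,s1,s2,s3}.
After p: {s0,s1,s2,s3}.
δ(s0,q) = {s0,s2,s3}; δ(s1,q) = {s3}; δ(s2,q) = {s0,s1}; δ(s3,q) = {s1,s3}.
Union: {s0,s1,s2,s3}.
After q: {s0,s1,s2,s3}.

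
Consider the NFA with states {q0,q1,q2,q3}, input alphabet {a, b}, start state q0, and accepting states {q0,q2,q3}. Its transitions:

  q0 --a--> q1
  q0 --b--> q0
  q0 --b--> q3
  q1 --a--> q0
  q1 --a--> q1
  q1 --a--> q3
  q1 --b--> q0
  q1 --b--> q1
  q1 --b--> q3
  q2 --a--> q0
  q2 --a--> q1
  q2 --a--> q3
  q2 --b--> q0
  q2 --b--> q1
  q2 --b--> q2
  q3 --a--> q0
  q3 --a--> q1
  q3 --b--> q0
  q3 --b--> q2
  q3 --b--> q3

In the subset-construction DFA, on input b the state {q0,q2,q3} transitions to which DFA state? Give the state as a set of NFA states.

δ(q0,b) = {q0,q3}; δ(q2,b) = {q0,q1,q2}; δ(q3,b) = {q0,q2,q3}.
Union: {q0,q1,q2,q3}.

{q0,q1,q2,q3}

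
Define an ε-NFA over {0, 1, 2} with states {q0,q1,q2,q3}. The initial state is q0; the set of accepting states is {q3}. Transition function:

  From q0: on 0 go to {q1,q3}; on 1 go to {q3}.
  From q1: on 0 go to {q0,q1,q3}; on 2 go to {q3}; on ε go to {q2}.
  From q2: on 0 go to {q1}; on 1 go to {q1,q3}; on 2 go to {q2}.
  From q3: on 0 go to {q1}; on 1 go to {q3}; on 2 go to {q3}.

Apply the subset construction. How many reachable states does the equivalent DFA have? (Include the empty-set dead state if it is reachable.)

7

Start state of the DFA: {q0} (ε-closure of the NFA start).
{q0} --0--> {q1,q2,q3}  [new]
{q0} --1--> {q3}  [new]
{q0} --2--> ∅  [new]
{q1,q2,q3} --0--> {q0,q1,q2,q3}  [new]
{q1,q2,q3} --1--> {q1,q2,q3}  [seen]
{q1,q2,q3} --2--> {q2,q3}  [new]
{q3} --0--> {q1,q2}  [new]
{q3} --1--> {q3}  [seen]
{q3} --2--> {q3}  [seen]
∅ --0--> ∅  [seen]
∅ --1--> ∅  [seen]
∅ --2--> ∅  [seen]
{q0,q1,q2,q3} --0--> {q0,q1,q2,q3}  [seen]
{q0,q1,q2,q3} --1--> {q1,q2,q3}  [seen]
{q0,q1,q2,q3} --2--> {q2,q3}  [seen]
{q2,q3} --0--> {q1,q2}  [seen]
{q2,q3} --1--> {q1,q2,q3}  [seen]
{q2,q3} --2--> {q2,q3}  [seen]
{q1,q2} --0--> {q0,q1,q2,q3}  [seen]
{q1,q2} --1--> {q1,q2,q3}  [seen]
{q1,q2} --2--> {q2,q3}  [seen]
Reachable DFA states: {q0}, {q1,q2,q3}, {q3}, ∅, {q0,q1,q2,q3}, {q2,q3}, {q1,q2}.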